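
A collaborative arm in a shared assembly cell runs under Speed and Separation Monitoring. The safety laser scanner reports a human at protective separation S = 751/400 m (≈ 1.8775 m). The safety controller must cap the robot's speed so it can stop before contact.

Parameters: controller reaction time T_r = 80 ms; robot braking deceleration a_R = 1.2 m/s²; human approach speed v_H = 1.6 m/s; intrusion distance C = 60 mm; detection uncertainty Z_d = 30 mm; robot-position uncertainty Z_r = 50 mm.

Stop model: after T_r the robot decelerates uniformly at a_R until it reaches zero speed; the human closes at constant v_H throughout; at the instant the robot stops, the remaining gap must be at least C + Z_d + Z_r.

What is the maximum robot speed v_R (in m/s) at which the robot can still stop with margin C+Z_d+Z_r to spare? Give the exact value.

collect terms ⇒ (5/12)·v_R² + (106/75)·v_R + (-3219/2000) = 0
  disc = (106/75)² − 4·(5/12)·(-3219/2000) = 421201/90000 ; √disc = 649/300
  v_R = (−(106/75) + 649/300) / (2·(5/12)) = 9/10 m/s
check:
stop time T_s = (9/10)/(6/5) = 0.7500 s
robot in T_r: 0.9000·0.0800 = 0.0720 m
braking distance = 0.9000²/(2·1.2000) = 0.3375 m
person approaches 1.6000·(0.0800+0.7500) = 1.3280 m
margins: 0.0600+0.0300+0.0500 = 0.1400 m
sum ≈ 0.0720+0.3375+1.3280+0.1400 ≈ 1.8775 m = S ✓

v_R_max = 9/10 m/s = 0.9000 m/s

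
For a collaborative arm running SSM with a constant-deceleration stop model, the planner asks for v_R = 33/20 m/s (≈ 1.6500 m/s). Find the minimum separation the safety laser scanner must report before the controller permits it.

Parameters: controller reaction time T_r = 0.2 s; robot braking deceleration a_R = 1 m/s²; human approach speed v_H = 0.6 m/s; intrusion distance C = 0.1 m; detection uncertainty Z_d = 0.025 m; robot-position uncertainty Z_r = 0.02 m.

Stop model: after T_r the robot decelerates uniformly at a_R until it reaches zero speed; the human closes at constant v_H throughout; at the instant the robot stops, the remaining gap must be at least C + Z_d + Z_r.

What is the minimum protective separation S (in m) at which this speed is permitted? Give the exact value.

S_min = 2357/800 m = 2.9463 m

T_s = v_R/a_R = (33/20)/1 = 1.6500 s
reaction-phase robot travel = 1.6500·0.2000 = 0.3300 m
robot under decel: 1.6500²/(2·1.0000) = 1.3613 m
human closes 0.6000·1.8500 = 1.1100 m
residual clearance needed = 0.1000+0.0250+0.0200 = 0.1450 m
S_min ≈ 0.3300+1.3613+1.1100+0.1450  ⇒  S_min = 2357/800 m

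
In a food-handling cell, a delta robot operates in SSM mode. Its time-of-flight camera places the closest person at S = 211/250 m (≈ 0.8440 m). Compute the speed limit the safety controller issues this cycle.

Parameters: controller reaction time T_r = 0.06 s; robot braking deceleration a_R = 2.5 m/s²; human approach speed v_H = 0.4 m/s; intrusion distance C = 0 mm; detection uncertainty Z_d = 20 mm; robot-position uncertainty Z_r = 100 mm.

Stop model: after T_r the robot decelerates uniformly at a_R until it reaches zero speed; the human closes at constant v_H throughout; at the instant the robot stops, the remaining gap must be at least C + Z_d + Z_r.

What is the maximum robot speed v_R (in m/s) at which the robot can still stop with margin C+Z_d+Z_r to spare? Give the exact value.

v_R_max = 7/5 m/s = 1.4000 m/s

collect terms ⇒ (1/5)·v_R² + (11/50)·v_R + (-7/10) = 0
  disc = (11/50)² − 4·(1/5)·(-7/10) = 1521/2500 ; √disc = 39/50
  v_R = (−(11/50) + 39/50) / (2·(1/5)) = 7/5 m/s
check:
T_s = v_R/a_R = (7/5)/(5/2) = 0.5600 s
robot covers v_R·T_r = 1.4000·0.0600 = 0.0840 m before braking
braking distance = 1.4000²/(2·2.5000) = 0.3920 m
person approaches 0.4000·(0.0600+0.5600) = 0.2480 m
margins: 0.0000+0.0200+0.1000 = 0.1200 m
sum ≈ 0.0840+0.3920+0.2480+0.1200 ≈ 0.8440 m = S ✓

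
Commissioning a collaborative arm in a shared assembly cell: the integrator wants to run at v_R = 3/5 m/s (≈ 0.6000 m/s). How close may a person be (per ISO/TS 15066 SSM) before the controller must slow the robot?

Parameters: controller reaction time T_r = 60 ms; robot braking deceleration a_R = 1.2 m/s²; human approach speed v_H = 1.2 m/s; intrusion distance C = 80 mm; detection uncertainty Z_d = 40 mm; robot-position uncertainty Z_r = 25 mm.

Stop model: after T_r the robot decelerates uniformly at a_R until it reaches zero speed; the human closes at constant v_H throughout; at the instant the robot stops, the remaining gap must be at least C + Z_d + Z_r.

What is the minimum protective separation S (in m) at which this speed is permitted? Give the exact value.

S_min = 1003/1000 m = 1.0030 m

T_s = v_R/a_R = (3/5)/(6/5) = 0.5000 s
reaction-phase robot travel = 0.6000·0.0600 = 0.0360 m
robot under decel: 0.6000²/(2·1.2000) = 0.1500 m
human over T_r+T_s: 1.2000·(0.0600+0.5000) = 0.6720 m
residual clearance needed = 0.0800+0.0400+0.0250 = 0.1450 m
S_min ≈ 0.0360+0.1500+0.6720+0.1450  ⇒  S_min = 1003/1000 m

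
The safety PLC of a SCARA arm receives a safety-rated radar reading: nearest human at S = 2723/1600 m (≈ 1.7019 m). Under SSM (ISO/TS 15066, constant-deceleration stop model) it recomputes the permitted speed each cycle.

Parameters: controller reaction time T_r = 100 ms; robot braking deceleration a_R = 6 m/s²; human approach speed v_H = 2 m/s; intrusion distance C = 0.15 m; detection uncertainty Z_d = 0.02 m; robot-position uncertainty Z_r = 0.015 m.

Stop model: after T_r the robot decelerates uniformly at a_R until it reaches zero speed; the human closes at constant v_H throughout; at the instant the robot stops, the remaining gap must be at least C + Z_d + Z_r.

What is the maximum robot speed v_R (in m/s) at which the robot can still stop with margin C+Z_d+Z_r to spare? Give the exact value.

at the boundary: (1/12)·v² + (13/30)·v + (-2107/1600) = 0
  disc = (13/30)² − 4·(1/12)·(-2107/1600) = 361/576 ; √disc = 19/24
  v_R = (−(13/30) + 19/24) / (2·(1/12)) = 43/20 m/s
check:
T_s = v_R/a_R = (43/20)/6 = 0.3583 s
reaction-phase robot travel = 2.1500·0.1000 = 0.2150 m
robot under decel: 2.1500²/(2·6.0000) = 0.3852 m
person approaches 2.0000·(0.1000+0.3583) = 0.9167 m
residual clearance needed = 0.1500+0.0200+0.0150 = 0.1850 m
sum ≈ 0.2150+0.3852+0.9167+0.1850 ≈ 1.7019 m = S ✓

v_R_max = 43/20 m/s = 2.1500 m/s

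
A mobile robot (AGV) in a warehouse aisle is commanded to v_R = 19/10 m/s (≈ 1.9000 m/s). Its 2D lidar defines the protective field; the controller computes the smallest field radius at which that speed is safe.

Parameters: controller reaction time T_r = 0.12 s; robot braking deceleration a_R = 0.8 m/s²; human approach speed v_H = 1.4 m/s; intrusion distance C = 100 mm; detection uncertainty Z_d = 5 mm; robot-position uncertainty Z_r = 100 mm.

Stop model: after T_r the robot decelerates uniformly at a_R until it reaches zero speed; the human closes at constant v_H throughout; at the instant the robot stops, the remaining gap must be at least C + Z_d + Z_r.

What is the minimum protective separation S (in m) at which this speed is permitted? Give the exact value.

S_min = 24729/4000 m = 6.1822 m

stop time T_s = (19/10)/(4/5) = 2.3750 s
robot in T_r: 1.9000·0.1200 = 0.2280 m
braking distance = 1.9000²/(2·0.8000) = 2.2563 m
human over T_r+T_s: 1.4000·(0.1200+2.3750) = 3.4930 m
C+Z_d+Z_r = 0.1000+0.0050+0.1000 = 0.2050 m
S_min ≈ 0.2280+2.2563+3.4930+0.2050  ⇒  S_min = 24729/4000 m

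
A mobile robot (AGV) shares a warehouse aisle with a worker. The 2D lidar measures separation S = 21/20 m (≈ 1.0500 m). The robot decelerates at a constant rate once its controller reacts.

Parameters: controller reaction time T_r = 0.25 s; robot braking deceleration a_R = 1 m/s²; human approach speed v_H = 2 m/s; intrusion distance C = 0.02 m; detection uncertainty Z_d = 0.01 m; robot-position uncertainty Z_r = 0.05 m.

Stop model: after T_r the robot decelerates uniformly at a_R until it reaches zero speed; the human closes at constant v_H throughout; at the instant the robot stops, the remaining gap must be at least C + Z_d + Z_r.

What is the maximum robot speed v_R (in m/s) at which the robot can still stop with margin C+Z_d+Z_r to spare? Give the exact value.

v_R_max = 1/5 m/s = 0.2000 m/s

quadratic (1/2)·v² + (9/4)·v + (-47/100) = 0
  disc = (9/4)² − 4·(1/2)·(-47/100) = 2401/400 ; √disc = 49/20
  v_R = (−(9/4) + 49/20) / (2·(1/2)) = 1/5 m/s
check:
braking lasts T_s = (1/5)/1 = 0.2000 s
reaction-phase robot travel = 0.2000·0.2500 = 0.0500 m
robot covers 0.2000·0.2000 − ½·1.0000·0.2000² = 0.0200 m while stopping
human over T_r+T_s: 2.0000·(0.2500+0.2000) = 0.9000 m
C+Z_d+Z_r = 0.0200+0.0100+0.0500 = 0.0800 m
sum ≈ 0.0500+0.0200+0.9000+0.0800 ≈ 1.0500 m = S ✓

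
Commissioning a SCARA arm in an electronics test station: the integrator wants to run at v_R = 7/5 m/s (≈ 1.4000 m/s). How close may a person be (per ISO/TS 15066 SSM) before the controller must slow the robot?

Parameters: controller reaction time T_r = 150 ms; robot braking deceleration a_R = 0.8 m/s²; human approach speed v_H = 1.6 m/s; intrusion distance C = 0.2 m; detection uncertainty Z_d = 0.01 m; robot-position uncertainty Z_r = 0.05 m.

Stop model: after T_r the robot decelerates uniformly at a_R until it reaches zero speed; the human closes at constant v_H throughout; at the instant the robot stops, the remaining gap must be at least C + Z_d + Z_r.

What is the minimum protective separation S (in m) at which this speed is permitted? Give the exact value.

S_min = 947/200 m = 4.7350 m

T_s = v_R/a_R = (7/5)/(4/5) = 1.7500 s
robot covers v_R·T_r = 1.4000·0.1500 = 0.2100 m before braking
braking distance = 1.4000²/(2·0.8000) = 1.2250 m
human over T_r+T_s: 1.6000·(0.1500+1.7500) = 3.0400 m
C+Z_d+Z_r = 0.2000+0.0100+0.0500 = 0.2600 m
S_min ≈ 0.2100+1.2250+3.0400+0.2600  ⇒  S_min = 947/200 m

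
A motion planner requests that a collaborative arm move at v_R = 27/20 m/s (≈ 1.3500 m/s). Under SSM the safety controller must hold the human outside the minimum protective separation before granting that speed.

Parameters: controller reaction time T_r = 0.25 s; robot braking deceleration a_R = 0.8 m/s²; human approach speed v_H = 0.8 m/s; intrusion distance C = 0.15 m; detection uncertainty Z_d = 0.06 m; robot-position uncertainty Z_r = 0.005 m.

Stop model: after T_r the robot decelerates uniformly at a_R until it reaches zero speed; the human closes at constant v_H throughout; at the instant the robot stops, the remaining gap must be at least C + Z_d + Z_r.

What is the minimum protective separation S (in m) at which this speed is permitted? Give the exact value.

T_s = v_R/a_R = (27/20)/(4/5) = 1.6875 s
reaction-phase robot travel = 1.3500·0.2500 = 0.3375 m
braking distance = 1.3500²/(2·0.8000) = 1.1391 m
human closes 0.8000·1.9375 = 1.5500 m
margins: 0.1500+0.0600+0.0050 = 0.2150 m
S_min ≈ 0.3375+1.1391+1.5500+0.2150  ⇒  S_min = 10373/3200 m

S_min = 10373/3200 m = 3.2416 m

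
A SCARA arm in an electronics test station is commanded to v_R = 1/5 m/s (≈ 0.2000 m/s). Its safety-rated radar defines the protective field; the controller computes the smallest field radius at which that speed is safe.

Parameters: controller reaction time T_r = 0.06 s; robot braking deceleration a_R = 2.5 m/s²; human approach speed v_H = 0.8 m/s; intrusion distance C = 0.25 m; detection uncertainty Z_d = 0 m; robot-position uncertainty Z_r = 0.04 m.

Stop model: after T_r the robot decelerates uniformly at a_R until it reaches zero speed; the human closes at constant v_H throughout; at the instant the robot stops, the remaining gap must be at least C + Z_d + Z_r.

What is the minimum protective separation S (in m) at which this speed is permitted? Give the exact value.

S_min = 211/500 m = 0.4220 m

T_s = v_R/a_R = (1/5)/(5/2) = 0.0800 s
reaction-phase robot travel = 0.2000·0.0600 = 0.0120 m
braking distance = 0.2000²/(2·2.5000) = 0.0080 m
person approaches 0.8000·(0.0600+0.0800) = 0.1120 m
residual clearance needed = 0.2500+0.0000+0.0400 = 0.2900 m
S_min ≈ 0.0120+0.0080+0.1120+0.2900  ⇒  S_min = 211/500 m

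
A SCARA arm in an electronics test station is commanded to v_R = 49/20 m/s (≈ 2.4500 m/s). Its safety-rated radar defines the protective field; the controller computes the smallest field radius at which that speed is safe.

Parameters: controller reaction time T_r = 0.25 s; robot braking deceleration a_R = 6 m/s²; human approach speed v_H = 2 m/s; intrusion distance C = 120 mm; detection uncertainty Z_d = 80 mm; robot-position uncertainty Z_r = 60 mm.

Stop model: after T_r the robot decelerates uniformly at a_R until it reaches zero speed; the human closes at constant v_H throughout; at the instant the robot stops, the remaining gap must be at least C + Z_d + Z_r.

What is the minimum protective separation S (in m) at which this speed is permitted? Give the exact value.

T_s = v_R/a_R = (49/20)/6 = 0.4083 s
robot covers v_R·T_r = 2.4500·0.2500 = 0.6125 m before braking
robot covers 2.4500·0.4083 − ½·6.0000·0.4083² = 0.5002 m while stopping
person approaches 2.0000·(0.2500+0.4083) = 1.3167 m
margins: 0.1200+0.0800+0.0600 = 0.2600 m
S_min ≈ 0.6125+0.5002+1.3167+0.2600  ⇒  S_min = 4303/1600 m

S_min = 4303/1600 m = 2.6894 m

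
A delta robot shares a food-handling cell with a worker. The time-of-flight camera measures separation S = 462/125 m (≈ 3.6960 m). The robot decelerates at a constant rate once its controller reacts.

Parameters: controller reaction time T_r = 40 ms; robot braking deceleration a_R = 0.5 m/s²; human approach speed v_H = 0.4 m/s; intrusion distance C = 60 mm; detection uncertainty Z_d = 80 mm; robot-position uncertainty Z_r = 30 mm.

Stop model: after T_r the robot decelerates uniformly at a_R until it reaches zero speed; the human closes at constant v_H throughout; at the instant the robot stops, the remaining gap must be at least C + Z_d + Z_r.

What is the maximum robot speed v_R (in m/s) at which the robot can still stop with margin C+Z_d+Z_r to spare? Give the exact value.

collect terms ⇒ (1)·v_R² + (21/25)·v_R + (-351/100) = 0
  disc = (21/25)² − 4·(1)·(-351/100) = 9216/625 ; √disc = 96/25
  v_R = (−(21/25) + 96/25) / (2·(1)) = 3/2 m/s
check:
T_s = v_R/a_R = (3/2)/(1/2) = 3.0000 s
robot in T_r: 1.5000·0.0400 = 0.0600 m
braking distance = 1.5000²/(2·0.5000) = 2.2500 m
human over T_r+T_s: 0.4000·(0.0400+3.0000) = 1.2160 m
C+Z_d+Z_r = 0.0600+0.0800+0.0300 = 0.1700 m
sum ≈ 0.0600+2.2500+1.2160+0.1700 ≈ 3.6960 m = S ✓

v_R_max = 3/2 m/s = 1.5000 m/s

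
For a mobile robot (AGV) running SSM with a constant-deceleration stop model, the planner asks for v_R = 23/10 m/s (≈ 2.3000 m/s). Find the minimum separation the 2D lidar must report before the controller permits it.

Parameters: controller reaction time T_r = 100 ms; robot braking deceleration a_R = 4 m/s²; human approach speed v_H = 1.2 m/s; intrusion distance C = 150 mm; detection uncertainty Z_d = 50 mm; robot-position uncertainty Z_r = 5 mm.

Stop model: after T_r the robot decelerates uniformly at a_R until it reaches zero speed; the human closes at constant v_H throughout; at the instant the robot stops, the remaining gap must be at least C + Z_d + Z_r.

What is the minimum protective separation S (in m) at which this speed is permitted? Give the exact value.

S_min = 61/32 m = 1.9062 m

T_s = v_R/a_R = (23/10)/4 = 0.5750 s
robot covers v_R·T_r = 2.3000·0.1000 = 0.2300 m before braking
robot under decel: 2.3000²/(2·4.0000) = 0.6613 m
human closes 1.2000·0.6750 = 0.8100 m
margins: 0.1500+0.0500+0.0050 = 0.2050 m
S_min ≈ 0.2300+0.6613+0.8100+0.2050  ⇒  S_min = 61/32 m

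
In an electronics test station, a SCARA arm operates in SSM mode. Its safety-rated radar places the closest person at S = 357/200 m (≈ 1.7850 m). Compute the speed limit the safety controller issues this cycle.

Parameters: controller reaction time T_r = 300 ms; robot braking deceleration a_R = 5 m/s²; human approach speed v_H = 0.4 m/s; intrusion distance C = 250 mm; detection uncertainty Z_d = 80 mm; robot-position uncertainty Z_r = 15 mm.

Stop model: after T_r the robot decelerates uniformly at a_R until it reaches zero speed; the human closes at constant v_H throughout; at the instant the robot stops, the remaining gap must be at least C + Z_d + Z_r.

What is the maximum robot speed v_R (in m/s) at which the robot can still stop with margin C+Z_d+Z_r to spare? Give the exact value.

at the boundary: (1/10)·v² + (19/50)·v + (-33/25) = 0
  disc = (19/50)² − 4·(1/10)·(-33/25) = 1681/2500 ; √disc = 41/50
  v_R = (−(19/50) + 41/50) / (2·(1/10)) = 11/5 m/s
check:
T_s = v_R/a_R = (11/5)/5 = 0.4400 s
robot in T_r: 2.2000·0.3000 = 0.6600 m
robot under decel: 2.2000²/(2·5.0000) = 0.4840 m
human closes 0.4000·0.7400 = 0.2960 m
residual clearance needed = 0.2500+0.0800+0.0150 = 0.3450 m
sum ≈ 0.6600+0.4840+0.2960+0.3450 ≈ 1.7850 m = S ✓

v_R_max = 11/5 m/s = 2.2000 m/s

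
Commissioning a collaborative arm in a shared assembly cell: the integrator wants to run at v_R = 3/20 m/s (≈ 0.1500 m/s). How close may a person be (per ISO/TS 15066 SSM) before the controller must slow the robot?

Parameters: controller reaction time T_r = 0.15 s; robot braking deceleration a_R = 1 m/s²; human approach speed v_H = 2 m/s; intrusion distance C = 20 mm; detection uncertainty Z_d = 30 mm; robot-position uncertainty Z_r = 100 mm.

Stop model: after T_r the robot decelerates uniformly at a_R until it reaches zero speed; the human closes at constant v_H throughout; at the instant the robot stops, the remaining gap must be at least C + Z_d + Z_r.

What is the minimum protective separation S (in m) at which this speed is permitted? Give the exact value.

S_min = 627/800 m = 0.7837 m

stop time T_s = (3/20)/1 = 0.1500 s
robot covers v_R·T_r = 0.1500·0.1500 = 0.0225 m before braking
braking distance = 0.1500²/(2·1.0000) = 0.0112 m
person approaches 2.0000·(0.1500+0.1500) = 0.6000 m
margins: 0.0200+0.0300+0.1000 = 0.1500 m
S_min ≈ 0.0225+0.0112+0.6000+0.1500  ⇒  S_min = 627/800 m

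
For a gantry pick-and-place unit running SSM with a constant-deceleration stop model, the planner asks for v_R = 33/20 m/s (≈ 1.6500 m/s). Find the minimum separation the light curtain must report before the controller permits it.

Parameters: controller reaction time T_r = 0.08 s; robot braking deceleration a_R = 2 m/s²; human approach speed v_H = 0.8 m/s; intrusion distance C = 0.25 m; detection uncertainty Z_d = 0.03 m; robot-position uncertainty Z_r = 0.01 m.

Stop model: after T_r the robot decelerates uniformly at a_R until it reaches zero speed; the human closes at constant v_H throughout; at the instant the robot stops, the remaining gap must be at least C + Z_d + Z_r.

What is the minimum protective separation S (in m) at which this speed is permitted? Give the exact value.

S_min = 14613/8000 m = 1.8266 m

T_s = v_R/a_R = (33/20)/2 = 0.8250 s
reaction-phase robot travel = 1.6500·0.0800 = 0.1320 m
braking distance = 1.6500²/(2·2.0000) = 0.6806 m
person approaches 0.8000·(0.0800+0.8250) = 0.7240 m
C+Z_d+Z_r = 0.2500+0.0300+0.0100 = 0.2900 m
S_min ≈ 0.1320+0.6806+0.7240+0.2900  ⇒  S_min = 14613/8000 m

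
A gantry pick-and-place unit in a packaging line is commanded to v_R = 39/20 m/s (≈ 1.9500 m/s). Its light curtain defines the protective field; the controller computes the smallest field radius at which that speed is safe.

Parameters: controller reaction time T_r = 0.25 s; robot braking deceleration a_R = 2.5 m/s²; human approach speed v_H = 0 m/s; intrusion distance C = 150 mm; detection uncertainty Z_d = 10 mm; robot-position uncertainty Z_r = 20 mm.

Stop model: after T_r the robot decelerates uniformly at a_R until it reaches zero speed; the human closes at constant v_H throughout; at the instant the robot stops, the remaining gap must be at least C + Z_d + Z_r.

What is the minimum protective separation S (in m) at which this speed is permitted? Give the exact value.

braking lasts T_s = (39/20)/(5/2) = 0.7800 s
reaction-phase robot travel = 1.9500·0.2500 = 0.4875 m
robot under decel: 1.9500²/(2·2.5000) = 0.7605 m
person approaches 0.0000·(0.2500+0.7800) = 0.0000 m
residual clearance needed = 0.1500+0.0100+0.0200 = 0.1800 m
S_min ≈ 0.4875+0.7605+0.0000+0.1800  ⇒  S_min = 357/250 m

S_min = 357/250 m = 1.4280 m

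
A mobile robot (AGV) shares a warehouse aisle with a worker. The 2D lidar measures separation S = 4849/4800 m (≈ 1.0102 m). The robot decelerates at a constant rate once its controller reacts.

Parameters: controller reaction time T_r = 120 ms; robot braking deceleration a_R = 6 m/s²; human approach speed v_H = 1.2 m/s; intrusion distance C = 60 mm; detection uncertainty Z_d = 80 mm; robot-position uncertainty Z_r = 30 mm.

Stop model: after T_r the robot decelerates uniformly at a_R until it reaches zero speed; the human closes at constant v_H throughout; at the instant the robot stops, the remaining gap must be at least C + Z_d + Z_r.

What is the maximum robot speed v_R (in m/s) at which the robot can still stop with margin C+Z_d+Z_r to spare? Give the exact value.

v_R_max = 31/20 m/s = 1.5500 m/s

at the boundary: (1/12)·v² + (8/25)·v + (-16709/24000) = 0
  disc = (8/25)² − 4·(1/12)·(-16709/24000) = 120409/360000 ; √disc = 347/600
  v_R = (−(8/25) + 347/600) / (2·(1/12)) = 31/20 m/s
check:
stop time T_s = (31/20)/6 = 0.2583 s
robot in T_r: 1.5500·0.1200 = 0.1860 m
robot covers 1.5500·0.2583 − ½·6.0000·0.2583² = 0.2002 m while stopping
human over T_r+T_s: 1.2000·(0.1200+0.2583) = 0.4540 m
margins: 0.0600+0.0800+0.0300 = 0.1700 m
sum ≈ 0.1860+0.2002+0.4540+0.1700 ≈ 1.0102 m = S ✓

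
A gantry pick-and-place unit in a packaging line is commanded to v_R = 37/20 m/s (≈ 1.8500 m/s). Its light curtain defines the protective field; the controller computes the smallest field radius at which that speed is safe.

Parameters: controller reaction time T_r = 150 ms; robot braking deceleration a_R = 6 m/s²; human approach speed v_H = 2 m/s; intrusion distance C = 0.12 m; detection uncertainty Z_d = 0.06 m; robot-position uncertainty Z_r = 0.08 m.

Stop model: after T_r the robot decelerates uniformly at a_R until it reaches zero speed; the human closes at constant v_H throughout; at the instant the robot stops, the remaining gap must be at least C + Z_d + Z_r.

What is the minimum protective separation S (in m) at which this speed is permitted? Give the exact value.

S_min = 2783/1600 m = 1.7394 m

stop time T_s = (37/20)/6 = 0.3083 s
robot covers v_R·T_r = 1.8500·0.1500 = 0.2775 m before braking
braking distance = 1.8500²/(2·6.0000) = 0.2852 m
human closes 2.0000·0.4583 = 0.9167 m
C+Z_d+Z_r = 0.1200+0.0600+0.0800 = 0.2600 m
S_min ≈ 0.2775+0.2852+0.9167+0.2600  ⇒  S_min = 2783/1600 m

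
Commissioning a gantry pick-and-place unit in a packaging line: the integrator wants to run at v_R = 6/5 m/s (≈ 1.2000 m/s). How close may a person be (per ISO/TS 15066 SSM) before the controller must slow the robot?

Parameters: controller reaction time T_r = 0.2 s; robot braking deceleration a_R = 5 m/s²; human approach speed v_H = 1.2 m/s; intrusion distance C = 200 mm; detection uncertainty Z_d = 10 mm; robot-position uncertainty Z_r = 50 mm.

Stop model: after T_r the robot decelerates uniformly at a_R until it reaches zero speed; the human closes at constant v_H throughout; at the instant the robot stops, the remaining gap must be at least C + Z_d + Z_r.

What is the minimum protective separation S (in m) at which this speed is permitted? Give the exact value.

T_s = v_R/a_R = (6/5)/5 = 0.2400 s
robot in T_r: 1.2000·0.2000 = 0.2400 m
robot under decel: 1.2000²/(2·5.0000) = 0.1440 m
person approaches 1.2000·(0.2000+0.2400) = 0.5280 m
margins: 0.2000+0.0100+0.0500 = 0.2600 m
S_min ≈ 0.2400+0.1440+0.5280+0.2600  ⇒  S_min = 293/250 m

S_min = 293/250 m = 1.1720 m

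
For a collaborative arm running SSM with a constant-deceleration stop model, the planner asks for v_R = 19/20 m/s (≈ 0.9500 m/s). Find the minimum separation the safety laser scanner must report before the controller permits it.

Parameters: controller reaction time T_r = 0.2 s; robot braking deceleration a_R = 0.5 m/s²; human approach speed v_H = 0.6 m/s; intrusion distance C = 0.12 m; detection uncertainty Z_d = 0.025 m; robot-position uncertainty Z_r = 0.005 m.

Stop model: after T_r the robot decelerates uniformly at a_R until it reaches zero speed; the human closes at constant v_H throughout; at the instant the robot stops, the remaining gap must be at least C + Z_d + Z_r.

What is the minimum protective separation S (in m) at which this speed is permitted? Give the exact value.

stop time T_s = (19/20)/(1/2) = 1.9000 s
robot covers v_R·T_r = 0.9500·0.2000 = 0.1900 m before braking
robot covers 0.9500·1.9000 − ½·0.5000·1.9000² = 0.9025 m while stopping
person approaches 0.6000·(0.2000+1.9000) = 1.2600 m
margins: 0.1200+0.0250+0.0050 = 0.1500 m
S_min ≈ 0.1900+0.9025+1.2600+0.1500  ⇒  S_min = 1001/400 m

S_min = 1001/400 m = 2.5025 m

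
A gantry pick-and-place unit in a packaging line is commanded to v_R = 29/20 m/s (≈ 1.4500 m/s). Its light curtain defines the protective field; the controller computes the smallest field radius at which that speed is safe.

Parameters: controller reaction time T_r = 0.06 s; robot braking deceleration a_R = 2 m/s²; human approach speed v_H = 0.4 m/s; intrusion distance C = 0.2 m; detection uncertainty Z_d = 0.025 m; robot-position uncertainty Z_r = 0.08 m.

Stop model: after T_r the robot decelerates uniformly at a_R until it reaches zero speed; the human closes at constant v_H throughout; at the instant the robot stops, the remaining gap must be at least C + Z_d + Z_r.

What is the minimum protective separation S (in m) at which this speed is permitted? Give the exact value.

S_min = 9853/8000 m = 1.2316 m

braking lasts T_s = (29/20)/2 = 0.7250 s
reaction-phase robot travel = 1.4500·0.0600 = 0.0870 m
robot under decel: 1.4500²/(2·2.0000) = 0.5256 m
human closes 0.4000·0.7850 = 0.3140 m
residual clearance needed = 0.2000+0.0250+0.0800 = 0.3050 m
S_min ≈ 0.0870+0.5256+0.3140+0.3050  ⇒  S_min = 9853/8000 m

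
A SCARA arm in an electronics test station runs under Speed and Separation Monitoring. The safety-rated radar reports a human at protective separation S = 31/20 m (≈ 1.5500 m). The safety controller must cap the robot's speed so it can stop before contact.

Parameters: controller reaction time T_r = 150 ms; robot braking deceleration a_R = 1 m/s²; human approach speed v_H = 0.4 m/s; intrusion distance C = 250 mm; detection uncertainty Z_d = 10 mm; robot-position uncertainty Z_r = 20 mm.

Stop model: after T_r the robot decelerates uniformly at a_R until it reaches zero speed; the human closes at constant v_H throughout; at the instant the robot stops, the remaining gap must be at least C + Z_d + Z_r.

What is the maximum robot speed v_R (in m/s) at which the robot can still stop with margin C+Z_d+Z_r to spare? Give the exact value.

v_R_max = 11/10 m/s = 1.1000 m/s

at the boundary: (1/2)·v² + (11/20)·v + (-121/100) = 0
  disc = (11/20)² − 4·(1/2)·(-121/100) = 1089/400 ; √disc = 33/20
  v_R = (−(11/20) + 33/20) / (2·(1/2)) = 11/10 m/s
check:
T_s = v_R/a_R = (11/10)/1 = 1.1000 s
robot in T_r: 1.1000·0.1500 = 0.1650 m
braking distance = 1.1000²/(2·1.0000) = 0.6050 m
person approaches 0.4000·(0.1500+1.1000) = 0.5000 m
residual clearance needed = 0.2500+0.0100+0.0200 = 0.2800 m
sum ≈ 0.1650+0.6050+0.5000+0.2800 ≈ 1.5500 m = S ✓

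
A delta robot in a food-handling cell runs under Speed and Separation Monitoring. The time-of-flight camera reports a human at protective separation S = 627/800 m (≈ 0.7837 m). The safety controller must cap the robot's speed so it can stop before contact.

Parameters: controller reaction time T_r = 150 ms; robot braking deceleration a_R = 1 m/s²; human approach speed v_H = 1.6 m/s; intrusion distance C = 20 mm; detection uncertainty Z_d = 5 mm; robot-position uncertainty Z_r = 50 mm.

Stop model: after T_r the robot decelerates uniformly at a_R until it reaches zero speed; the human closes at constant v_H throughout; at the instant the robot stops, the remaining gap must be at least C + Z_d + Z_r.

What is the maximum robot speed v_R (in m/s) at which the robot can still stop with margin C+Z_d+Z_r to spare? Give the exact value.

quadratic (1/2)·v² + (7/4)·v + (-15/32) = 0
  disc = (7/4)² − 4·(1/2)·(-15/32) = 4 ; √disc = 2
  v_R = (−(7/4) + 2) / (2·(1/2)) = 1/4 m/s
check:
stop time T_s = (1/4)/1 = 0.2500 s
reaction-phase robot travel = 0.2500·0.1500 = 0.0375 m
braking distance = 0.2500²/(2·1.0000) = 0.0312 m
human closes 1.6000·0.4000 = 0.6400 m
C+Z_d+Z_r = 0.0200+0.0050+0.0500 = 0.0750 m
sum ≈ 0.0375+0.0312+0.6400+0.0750 ≈ 0.7837 m = S ✓

v_R_max = 1/4 m/s = 0.2500 m/s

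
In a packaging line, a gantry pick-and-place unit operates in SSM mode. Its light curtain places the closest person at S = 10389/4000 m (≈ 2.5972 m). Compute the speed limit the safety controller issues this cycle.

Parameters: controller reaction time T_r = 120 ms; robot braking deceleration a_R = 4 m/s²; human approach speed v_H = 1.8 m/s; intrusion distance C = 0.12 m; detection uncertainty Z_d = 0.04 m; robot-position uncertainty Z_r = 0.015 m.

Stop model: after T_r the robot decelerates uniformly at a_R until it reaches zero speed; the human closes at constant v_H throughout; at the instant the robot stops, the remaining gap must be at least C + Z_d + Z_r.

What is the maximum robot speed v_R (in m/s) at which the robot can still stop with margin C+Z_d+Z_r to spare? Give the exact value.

at the boundary: (1/8)·v² + (57/100)·v + (-353/160) = 0
  disc = (57/100)² − 4·(1/8)·(-353/160) = 57121/40000 ; √disc = 239/200
  v_R = (−(57/100) + 239/200) / (2·(1/8)) = 5/2 m/s
check:
braking lasts T_s = (5/2)/4 = 0.6250 s
reaction-phase robot travel = 2.5000·0.1200 = 0.3000 m
robot under decel: 2.5000²/(2·4.0000) = 0.7812 m
human closes 1.8000·0.7450 = 1.3410 m
margins: 0.1200+0.0400+0.0150 = 0.1750 m
sum ≈ 0.3000+0.7812+1.3410+0.1750 ≈ 2.5972 m = S ✓

v_R_max = 5/2 m/s = 2.5000 m/s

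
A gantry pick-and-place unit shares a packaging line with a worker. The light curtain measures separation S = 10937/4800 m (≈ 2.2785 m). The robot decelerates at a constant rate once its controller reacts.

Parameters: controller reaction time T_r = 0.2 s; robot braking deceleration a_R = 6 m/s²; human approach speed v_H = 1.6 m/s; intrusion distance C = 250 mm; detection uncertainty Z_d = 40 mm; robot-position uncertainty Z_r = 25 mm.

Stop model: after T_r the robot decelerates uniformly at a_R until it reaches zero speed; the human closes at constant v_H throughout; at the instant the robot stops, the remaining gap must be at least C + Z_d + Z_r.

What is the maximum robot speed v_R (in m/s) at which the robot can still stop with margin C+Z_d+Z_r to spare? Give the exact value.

at the boundary: (1/12)·v² + (7/15)·v + (-7889/4800) = 0
  disc = (7/15)² − 4·(1/12)·(-7889/4800) = 49/64 ; √disc = 7/8
  v_R = (−(7/15) + 7/8) / (2·(1/12)) = 49/20 m/s
check:
braking lasts T_s = (49/20)/6 = 0.4083 s
robot in T_r: 2.4500·0.2000 = 0.4900 m
robot covers 2.4500·0.4083 − ½·6.0000·0.4083² = 0.5002 m while stopping
human over T_r+T_s: 1.6000·(0.2000+0.4083) = 0.9733 m
margins: 0.2500+0.0400+0.0250 = 0.3150 m
sum ≈ 0.4900+0.5002+0.9733+0.3150 ≈ 2.2785 m = S ✓

v_R_max = 49/20 m/s = 2.4500 m/s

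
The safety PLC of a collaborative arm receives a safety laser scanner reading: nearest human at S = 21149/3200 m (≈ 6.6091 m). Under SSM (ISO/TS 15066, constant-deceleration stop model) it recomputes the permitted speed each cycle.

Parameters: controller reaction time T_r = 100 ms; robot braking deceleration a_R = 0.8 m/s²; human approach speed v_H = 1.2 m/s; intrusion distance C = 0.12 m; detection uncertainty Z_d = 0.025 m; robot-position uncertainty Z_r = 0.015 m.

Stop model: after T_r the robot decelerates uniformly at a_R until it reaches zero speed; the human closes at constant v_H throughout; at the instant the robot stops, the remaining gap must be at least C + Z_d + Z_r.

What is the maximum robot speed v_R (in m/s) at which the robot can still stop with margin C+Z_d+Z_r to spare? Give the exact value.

v_R_max = 43/20 m/s = 2.1500 m/s

quadratic (5/8)·v² + (8/5)·v + (-20253/3200) = 0
  disc = (8/5)² − 4·(5/8)·(-20253/3200) = 117649/6400 ; √disc = 343/80
  v_R = (−(8/5) + 343/80) / (2·(5/8)) = 43/20 m/s
check:
T_s = v_R/a_R = (43/20)/(4/5) = 2.6875 s
reaction-phase robot travel = 2.1500·0.1000 = 0.2150 m
braking distance = 2.1500²/(2·0.8000) = 2.8891 m
human over T_r+T_s: 1.2000·(0.1000+2.6875) = 3.3450 m
residual clearance needed = 0.1200+0.0250+0.0150 = 0.1600 m
sum ≈ 0.2150+2.8891+3.3450+0.1600 ≈ 6.6091 m = S ✓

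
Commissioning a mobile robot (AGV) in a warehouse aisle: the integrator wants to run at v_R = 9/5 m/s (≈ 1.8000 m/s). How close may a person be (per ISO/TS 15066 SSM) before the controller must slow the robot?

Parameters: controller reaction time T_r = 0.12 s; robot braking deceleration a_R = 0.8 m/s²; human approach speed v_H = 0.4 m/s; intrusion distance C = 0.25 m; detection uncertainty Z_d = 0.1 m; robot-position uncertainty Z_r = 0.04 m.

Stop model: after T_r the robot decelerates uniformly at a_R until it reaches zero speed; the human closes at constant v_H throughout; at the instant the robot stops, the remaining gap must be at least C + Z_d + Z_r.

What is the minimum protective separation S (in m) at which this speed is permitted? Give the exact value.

S_min = 3579/1000 m = 3.5790 m

braking lasts T_s = (9/5)/(4/5) = 2.2500 s
robot covers v_R·T_r = 1.8000·0.1200 = 0.2160 m before braking
robot under decel: 1.8000²/(2·0.8000) = 2.0250 m
human over T_r+T_s: 0.4000·(0.1200+2.2500) = 0.9480 m
residual clearance needed = 0.2500+0.1000+0.0400 = 0.3900 m
S_min ≈ 0.2160+2.0250+0.9480+0.3900  ⇒  S_min = 3579/1000 m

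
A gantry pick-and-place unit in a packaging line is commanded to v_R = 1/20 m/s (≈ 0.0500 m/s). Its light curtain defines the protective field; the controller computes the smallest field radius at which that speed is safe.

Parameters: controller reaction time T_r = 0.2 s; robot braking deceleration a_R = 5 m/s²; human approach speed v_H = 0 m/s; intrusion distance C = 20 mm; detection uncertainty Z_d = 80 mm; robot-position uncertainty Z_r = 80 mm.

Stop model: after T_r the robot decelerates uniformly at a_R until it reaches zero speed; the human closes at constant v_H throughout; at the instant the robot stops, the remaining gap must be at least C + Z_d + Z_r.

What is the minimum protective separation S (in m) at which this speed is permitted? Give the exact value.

S_min = 761/4000 m = 0.1903 m

stop time T_s = (1/20)/5 = 0.0100 s
robot covers v_R·T_r = 0.0500·0.2000 = 0.0100 m before braking
robot under decel: 0.0500²/(2·5.0000) = 0.0003 m
human closes 0.0000·0.2100 = 0.0000 m
C+Z_d+Z_r = 0.0200+0.0800+0.0800 = 0.1800 m
S_min ≈ 0.0100+0.0003+0.0000+0.1800  ⇒  S_min = 761/4000 m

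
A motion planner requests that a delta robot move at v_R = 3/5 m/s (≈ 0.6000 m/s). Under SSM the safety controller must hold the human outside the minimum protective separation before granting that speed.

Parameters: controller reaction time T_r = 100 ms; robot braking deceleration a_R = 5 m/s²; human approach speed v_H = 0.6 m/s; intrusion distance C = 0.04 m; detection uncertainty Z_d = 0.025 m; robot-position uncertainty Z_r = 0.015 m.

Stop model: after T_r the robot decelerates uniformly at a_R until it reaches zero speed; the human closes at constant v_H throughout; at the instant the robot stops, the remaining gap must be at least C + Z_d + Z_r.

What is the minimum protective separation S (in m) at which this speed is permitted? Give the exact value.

braking lasts T_s = (3/5)/5 = 0.1200 s
robot covers v_R·T_r = 0.6000·0.1000 = 0.0600 m before braking
braking distance = 0.6000²/(2·5.0000) = 0.0360 m
person approaches 0.6000·(0.1000+0.1200) = 0.1320 m
residual clearance needed = 0.0400+0.0250+0.0150 = 0.0800 m
S_min ≈ 0.0600+0.0360+0.1320+0.0800  ⇒  S_min = 77/250 m

S_min = 77/250 m = 0.3080 m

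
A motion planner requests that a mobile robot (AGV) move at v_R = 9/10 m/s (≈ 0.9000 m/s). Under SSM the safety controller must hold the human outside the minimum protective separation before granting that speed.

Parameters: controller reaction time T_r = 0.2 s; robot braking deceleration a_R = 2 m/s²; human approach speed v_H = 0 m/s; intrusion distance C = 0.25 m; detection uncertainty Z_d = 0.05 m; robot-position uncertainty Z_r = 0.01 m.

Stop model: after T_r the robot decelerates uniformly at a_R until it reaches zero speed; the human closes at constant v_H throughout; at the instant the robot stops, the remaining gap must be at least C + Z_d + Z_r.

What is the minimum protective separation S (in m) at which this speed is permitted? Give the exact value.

braking lasts T_s = (9/10)/2 = 0.4500 s
reaction-phase robot travel = 0.9000·0.2000 = 0.1800 m
braking distance = 0.9000²/(2·2.0000) = 0.2025 m
human closes 0.0000·0.6500 = 0.0000 m
residual clearance needed = 0.2500+0.0500+0.0100 = 0.3100 m
S_min ≈ 0.1800+0.2025+0.0000+0.3100  ⇒  S_min = 277/400 m

S_min = 277/400 m = 0.6925 m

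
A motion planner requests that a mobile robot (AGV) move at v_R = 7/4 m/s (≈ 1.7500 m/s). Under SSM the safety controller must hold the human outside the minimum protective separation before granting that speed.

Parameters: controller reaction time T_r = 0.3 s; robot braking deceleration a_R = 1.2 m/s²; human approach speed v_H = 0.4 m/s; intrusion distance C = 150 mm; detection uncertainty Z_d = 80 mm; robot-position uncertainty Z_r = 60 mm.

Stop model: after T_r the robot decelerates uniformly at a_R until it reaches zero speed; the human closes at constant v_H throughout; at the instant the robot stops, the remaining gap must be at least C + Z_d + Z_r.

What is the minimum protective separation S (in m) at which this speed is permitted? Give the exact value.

S_min = 4471/1600 m = 2.7944 m

braking lasts T_s = (7/4)/(6/5) = 1.4583 s
robot covers v_R·T_r = 1.7500·0.3000 = 0.5250 m before braking
robot under decel: 1.7500²/(2·1.2000) = 1.2760 m
person approaches 0.4000·(0.3000+1.4583) = 0.7033 m
C+Z_d+Z_r = 0.1500+0.0800+0.0600 = 0.2900 m
S_min ≈ 0.5250+1.2760+0.7033+0.2900  ⇒  S_min = 4471/1600 m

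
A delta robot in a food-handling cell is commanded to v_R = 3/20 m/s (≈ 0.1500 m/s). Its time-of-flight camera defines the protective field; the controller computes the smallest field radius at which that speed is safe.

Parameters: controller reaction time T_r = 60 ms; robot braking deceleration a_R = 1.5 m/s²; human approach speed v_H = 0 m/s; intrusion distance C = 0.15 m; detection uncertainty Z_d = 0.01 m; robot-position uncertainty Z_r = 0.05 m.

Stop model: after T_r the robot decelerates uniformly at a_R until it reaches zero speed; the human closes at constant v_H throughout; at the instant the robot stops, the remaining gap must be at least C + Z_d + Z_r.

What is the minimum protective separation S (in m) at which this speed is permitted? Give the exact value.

stop time T_s = (3/20)/(3/2) = 0.1000 s
robot in T_r: 0.1500·0.0600 = 0.0090 m
braking distance = 0.1500²/(2·1.5000) = 0.0075 m
human closes 0.0000·0.1600 = 0.0000 m
margins: 0.1500+0.0100+0.0500 = 0.2100 m
S_min ≈ 0.0090+0.0075+0.0000+0.2100  ⇒  S_min = 453/2000 m

S_min = 453/2000 m = 0.2265 m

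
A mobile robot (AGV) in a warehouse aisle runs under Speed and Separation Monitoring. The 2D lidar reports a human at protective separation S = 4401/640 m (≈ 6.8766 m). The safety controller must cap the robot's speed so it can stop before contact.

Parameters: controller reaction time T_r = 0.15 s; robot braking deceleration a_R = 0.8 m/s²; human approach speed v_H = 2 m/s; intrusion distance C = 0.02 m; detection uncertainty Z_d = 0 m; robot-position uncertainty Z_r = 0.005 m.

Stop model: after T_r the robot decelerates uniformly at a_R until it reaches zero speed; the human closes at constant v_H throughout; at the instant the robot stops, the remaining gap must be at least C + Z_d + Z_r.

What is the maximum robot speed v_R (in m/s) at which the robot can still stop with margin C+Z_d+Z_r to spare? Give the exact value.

at the boundary: (5/8)·v² + (53/20)·v + (-4193/640) = 0
  disc = (53/20)² − 4·(5/8)·(-4193/640) = 149769/6400 ; √disc = 387/80
  v_R = (−(53/20) + 387/80) / (2·(5/8)) = 7/4 m/s
check:
T_s = v_R/a_R = (7/4)/(4/5) = 2.1875 s
robot in T_r: 1.7500·0.1500 = 0.2625 m
robot under decel: 1.7500²/(2·0.8000) = 1.9141 m
person approaches 2.0000·(0.1500+2.1875) = 4.6750 m
C+Z_d+Z_r = 0.0200+0.0000+0.0050 = 0.0250 m
sum ≈ 0.2625+1.9141+4.6750+0.0250 ≈ 6.8766 m = S ✓

v_R_max = 7/4 m/s = 1.7500 m/s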